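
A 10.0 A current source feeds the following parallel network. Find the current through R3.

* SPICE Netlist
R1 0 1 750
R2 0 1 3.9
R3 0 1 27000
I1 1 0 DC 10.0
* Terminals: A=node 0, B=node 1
All resistors sit directly between nodes 0 and 1, so they are in parallel and share one voltage V; the full source current 10 A splits among them.
1/R_par = 1/750 + 1/3.9 + 1/27000 = 0.2578 S  =>  R_par = 3.879 Ω
V = I × R_par = 10 × 3.879 = 38.79 V
I_R3 = V/R3 = 38.79/27000 = 0.001437 A

Final answer: 0.001437 A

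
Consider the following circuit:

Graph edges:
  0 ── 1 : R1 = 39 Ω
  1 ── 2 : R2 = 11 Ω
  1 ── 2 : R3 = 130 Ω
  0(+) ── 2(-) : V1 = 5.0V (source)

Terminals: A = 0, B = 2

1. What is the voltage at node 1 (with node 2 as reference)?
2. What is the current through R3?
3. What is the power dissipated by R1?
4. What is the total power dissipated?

Nodal analysis, taking node 2 as the 0 V reference.
Source V1 fixes V_0 = 5 V.
KCL at each unknown node (sum of currents leaving = 0; resistances in Ω):
  Node 1: (V_1 - 5)/39 + (V_1 - 0)/11 + (V_1 - 0)/130 = 0
Collecting terms: 0.1242 × V_1 = 0.1282  =>  V_1 = 1.032 V
Part 1:
  Read off the nodal solution: V_1 = 1.032 V
Part 2:
  I_R3 = (V_1 - V_2)/R3 = (1.032 - 0)/130 = 0.007938 A
  Magnitude: I_R3 = 0.007938 A
Part 3:
  I_R1 = (V_0 - V_1)/R1 = (5 - 1.032)/39 = 0.1017 A
  P_R1 = I_R1² × R1 = (0.1017)² × 39 = 0.4037 W
Part 4:
  Power in each resistor, P = (ΔV)²/R:
    P_R1 = (5 - 1.032)²/39 = 0.4037 W
    P_R2 = (1.032 - 0)²/11 = 0.0968 W
    P_R3 = (1.032 - 0)²/130 = 0.008191 W
  P_total = P_R1 + P_R2 + P_R3 = 0.5087 W

Final answers:
1. V_1 = 1.032 V
2. I_R3 = 0.007938 A
3. P_R1 = 0.4037 W
4. P_total = 0.5087 W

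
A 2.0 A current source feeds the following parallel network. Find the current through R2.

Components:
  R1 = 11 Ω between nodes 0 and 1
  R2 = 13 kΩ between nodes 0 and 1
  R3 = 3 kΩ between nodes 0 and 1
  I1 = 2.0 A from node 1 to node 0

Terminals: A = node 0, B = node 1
All resistors sit directly between nodes 0 and 1, so they are in parallel and share one voltage V; the full source current 2 A splits among them.
1/R_par = 1/11 + 1/13000 + 1/3000 = 0.09132 S  =>  R_par = 10.95 Ω
V = I × R_par = 2 × 10.95 = 21.9 V
I_R2 = V/R2 = 21.9/13000 = 0.001685 A

Final answer: 0.001685 A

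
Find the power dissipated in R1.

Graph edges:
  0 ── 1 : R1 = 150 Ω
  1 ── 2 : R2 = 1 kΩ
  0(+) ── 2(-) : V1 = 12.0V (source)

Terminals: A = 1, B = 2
Nodal analysis, taking node 2 as the 0 V reference.
Source V1 fixes V_0 = 12 V.
KCL at each unknown node (sum of currents leaving = 0; resistances in Ω):
  Node 1: (V_1 - 12)/150 + (V_1 - 0)/1000 = 0
Collecting terms: 0.007667 × V_1 = 0.08  =>  V_1 = 10.43 V
I_R1 = (V_0 - V_1)/R1 = (12 - 10.43)/150 = 0.01043 A
P_R1 = I_R1² × R1 = (0.01043)² × 150 = 0.01633 W

Final answer: 0.01633 W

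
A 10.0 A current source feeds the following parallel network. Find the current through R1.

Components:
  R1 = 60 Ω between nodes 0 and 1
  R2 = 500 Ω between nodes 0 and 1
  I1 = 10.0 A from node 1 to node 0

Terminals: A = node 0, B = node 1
All resistors sit directly between nodes 0 and 1, so they are in parallel and share one voltage V; the full source current 10 A splits among them.
1/R_par = 1/60 + 1/500 = 0.01867 S  =>  R_par = 53.57 Ω
V = I × R_par = 10 × 53.57 = 535.7 V
I_R1 = V/R1 = 535.7/60 = 8.929 A

Final answer: 8.929 A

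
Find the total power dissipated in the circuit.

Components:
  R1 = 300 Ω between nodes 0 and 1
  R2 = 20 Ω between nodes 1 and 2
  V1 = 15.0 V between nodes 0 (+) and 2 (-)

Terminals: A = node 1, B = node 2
Nodal analysis, taking node 2 as the 0 V reference.
Source V1 fixes V_0 = 15 V.
KCL at each unknown node (sum of currents leaving = 0; resistances in Ω):
  Node 1: (V_1 - 15)/300 + (V_1 - 0)/20 = 0
Collecting terms: 0.05333 × V_1 = 0.05  =>  V_1 = 0.9375 V
Power in each resistor, P = (ΔV)²/R:
  P_R1 = (15 - 0.9375)²/300 = 0.6592 W
  P_R2 = (0.9375 - 0)²/20 = 0.04395 W
P_total = P_R1 + P_R2 = 0.7031 W

Final answer: 0.7031 W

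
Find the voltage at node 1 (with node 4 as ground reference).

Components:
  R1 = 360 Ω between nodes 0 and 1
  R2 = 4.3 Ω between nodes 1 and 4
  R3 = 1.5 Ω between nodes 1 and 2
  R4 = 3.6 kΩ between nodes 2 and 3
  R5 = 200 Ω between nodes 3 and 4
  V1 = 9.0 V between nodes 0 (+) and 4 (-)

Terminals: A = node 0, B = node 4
Nodal analysis, taking node 4 as the 0 V reference.
Source V1 fixes V_0 = 9 V.
KCL at each unknown node (sum of currents leaving = 0; resistances in Ω):
  Node 1: (V_1 - 9)/360 + (V_1 - 0)/4.3 + (V_1 - V_2)/1.5 = 0
  Node 2: (V_2 - V_1)/1.5 + (V_2 - V_3)/3600 = 0
  Node 3: (V_3 - V_2)/3600 + (V_3 - 0)/200 = 0
Collecting terms (coefficients in siemens):
  0.902·V_1 - 0.6667·V_2 = 0.025
  0.6669·V_2 - 0.6667·V_1 - 0.0002778·V_3 = 0
  0.005278·V_3 - 0.0002778·V_2 = 0
Solving these 3 simultaneous equations (Gaussian elimination) gives:
  V_1 = 0.1061 V, V_2 = 0.1061 V, V_3 = 0.005583 V
The requested potential is V_1 = 0.1061 V.

Final answer: V_1 = 0.1061 V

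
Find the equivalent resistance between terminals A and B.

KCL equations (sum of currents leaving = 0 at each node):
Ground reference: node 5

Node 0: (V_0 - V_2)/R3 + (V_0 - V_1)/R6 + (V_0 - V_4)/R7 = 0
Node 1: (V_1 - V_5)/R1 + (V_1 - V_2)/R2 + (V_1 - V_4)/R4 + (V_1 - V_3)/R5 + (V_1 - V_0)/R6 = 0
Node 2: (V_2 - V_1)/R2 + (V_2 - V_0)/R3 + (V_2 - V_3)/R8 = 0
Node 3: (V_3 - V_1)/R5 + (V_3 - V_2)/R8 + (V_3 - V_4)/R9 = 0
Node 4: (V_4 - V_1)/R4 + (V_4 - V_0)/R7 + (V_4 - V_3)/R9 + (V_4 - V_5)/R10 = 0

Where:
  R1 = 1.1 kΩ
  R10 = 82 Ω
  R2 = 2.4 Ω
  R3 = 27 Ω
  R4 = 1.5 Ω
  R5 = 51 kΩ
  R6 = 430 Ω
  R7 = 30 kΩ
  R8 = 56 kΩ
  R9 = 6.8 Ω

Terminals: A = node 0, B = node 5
The network is not a plain series/parallel combination. Inject a 1 A test current into terminal A (node 0) and return it from terminal B (node 5); then R_eq = V_A / (1 A).
Nodal analysis, taking node 5 as the 0 V reference.
Current source I_test pushes 1 A into node 0 and draws it out of node 5.
KCL at each unknown node (sum of currents leaving = 0; resistances in Ω):
  Node 0: (V_0 - V_2)/27 + (V_0 - V_1)/430 + (V_0 - V_4)/30000 - 1 = 0
  Node 1: (V_1 - V_0)/430 + (V_1 - 0)/1100 + (V_1 - V_2)/2.4 + (V_1 - V_4)/1.5 + (V_1 - V_3)/51000 = 0
  Node 2: (V_2 - V_0)/27 + (V_2 - V_1)/2.4 + (V_2 - V_3)/56000 = 0
  Node 3: (V_3 - V_1)/51000 + (V_3 - V_2)/56000 + (V_3 - V_4)/6.8 = 0
  Node 4: (V_4 - V_0)/30000 + (V_4 - V_1)/1.5 + (V_4 - V_3)/6.8 + (V_4 - 0)/82 = 0
Collecting terms (coefficients in siemens):
  0.0394·V_0 - 0.002326·V_1 - 0.03704·V_2 - 0.00003333·V_4 = 1
  1.087·V_1 - 0.002326·V_0 - 0.4167·V_2 - 0.00001961·V_3 - 0.6667·V_4 = 0
  0.4537·V_2 - 0.03704·V_0 - 0.4167·V_1 - 0.00001786·V_3 = 0
  0.1471·V_3 - 0.00001961·V_1 - 0.00001786·V_2 - 0.1471·V_4 = 0
  0.826·V_4 - 0.00003333·V_0 - 0.6667·V_1 - 0.1471·V_3 = 0
Solving these 5 simultaneous equations (Gaussian elimination) gives:
  V_0 = 105.1 V, V_1 = 77.61 V, V_2 = 79.85 V, V_3 = 76.22 V
  V_4 = 76.21 V
R_eq = V_0 / 1 A = 105.1 Ω

Final answer: 105.1 Ω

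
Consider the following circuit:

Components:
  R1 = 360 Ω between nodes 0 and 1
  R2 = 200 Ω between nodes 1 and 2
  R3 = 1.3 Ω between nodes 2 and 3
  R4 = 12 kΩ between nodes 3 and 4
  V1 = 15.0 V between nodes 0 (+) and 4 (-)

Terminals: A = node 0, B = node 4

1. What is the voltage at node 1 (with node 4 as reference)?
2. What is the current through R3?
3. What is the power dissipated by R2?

Nodal analysis, taking node 4 as the 0 V reference.
Source V1 fixes V_0 = 15 V.
KCL at each unknown node (sum of currents leaving = 0; resistances in Ω):
  Node 1: (V_1 - 15)/360 + (V_1 - V_2)/200 = 0
  Node 2: (V_2 - V_1)/200 + (V_2 - V_3)/1.3 = 0
  Node 3: (V_3 - V_2)/1.3 + (V_3 - 0)/12000 = 0
Collecting terms (coefficients in siemens):
  0.007778·V_1 - 0.005·V_2 = 0.04167
  0.7742·V_2 - 0.005·V_1 - 0.7692·V_3 = 0
  0.7693·V_3 - 0.7692·V_2 = 0
Solving these 3 simultaneous equations (Gaussian elimination) gives:
  V_1 = 14.57 V, V_2 = 14.33 V, V_3 = 14.33 V
Part 1:
  Read off the nodal solution: V_1 = 14.57 V
Part 2:
  I_R3 = (V_2 - V_3)/R3 = (14.33 - 14.33)/1.3 = 0.001194 A
  Magnitude: I_R3 = 0.001194 A
Part 3:
  I_R2 = (V_1 - V_2)/R2 = (14.57 - 14.33)/200 = 0.001194 A
  P_R2 = I_R2² × R2 = (0.001194)² × 200 = 0.0002852 W

Final answers:
1. V_1 = 14.57 V
2. I_R3 = 0.001194 A
3. P_R2 = 0.0002852 W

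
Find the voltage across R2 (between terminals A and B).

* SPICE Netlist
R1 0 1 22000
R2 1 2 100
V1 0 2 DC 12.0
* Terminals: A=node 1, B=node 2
R1 and R2 are in series across V1 (node 0 → node 1 → node 2), and the output A–B is taken across R2, so this is a voltage divider.
Series current: I = V1/(R1 + R2) = 12/(22000 + 100) = 12/22100 = 0.000543 A
V_R2 = I × R2 = V1 × R2/(R1 + R2) = 12 × 100/22100 = 0.0543 V

Final answer: 0.0543 V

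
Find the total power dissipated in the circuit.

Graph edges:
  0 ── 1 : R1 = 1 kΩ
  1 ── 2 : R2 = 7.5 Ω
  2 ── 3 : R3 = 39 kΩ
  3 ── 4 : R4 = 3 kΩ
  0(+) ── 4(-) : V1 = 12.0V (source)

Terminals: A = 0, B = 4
Nodal analysis, taking node 4 as the 0 V reference.
Source V1 fixes V_0 = 12 V.
KCL at each unknown node (sum of currents leaving = 0; resistances in Ω):
  Node 1: (V_1 - 12)/1000 + (V_1 - V_2)/7.5 = 0
  Node 2: (V_2 - V_1)/7.5 + (V_2 - V_3)/39000 = 0
  Node 3: (V_3 - V_2)/39000 + (V_3 - 0)/3000 = 0
Collecting terms (coefficients in siemens):
  0.1343·V_1 - 0.1333·V_2 = 0.012
  0.1334·V_2 - 0.1333·V_1 - 0.00002564·V_3 = 0
  0.000359·V_3 - 0.00002564·V_2 = 0
Solving these 3 simultaneous equations (Gaussian elimination) gives:
  V_1 = 11.72 V, V_2 = 11.72 V, V_3 = 0.8371 V
Power in each resistor, P = (ΔV)²/R:
  P_R1 = (12 - 11.72)²/1000 = 0.00007785 W
  P_R2 = (11.72 - 11.72)²/7.5 = 0.0000005839 W
  P_R3 = (11.72 - 0.8371)²/39000 = 0.003036 W
  P_R4 = (0.8371 - 0)²/3000 = 0.0002336 W
P_total = P_R1 + P_R2 + P_R3 + P_R4 = 0.003348 W

Final answer: 0.003348 W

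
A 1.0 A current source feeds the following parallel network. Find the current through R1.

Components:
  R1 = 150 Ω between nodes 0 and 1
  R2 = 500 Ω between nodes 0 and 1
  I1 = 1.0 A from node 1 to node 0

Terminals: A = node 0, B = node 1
All resistors sit directly between nodes 0 and 1, so they are in parallel and share one voltage V; the full source current 1 A splits among them.
1/R_par = 1/150 + 1/500 = 0.008667 S  =>  R_par = 115.4 Ω
V = I × R_par = 1 × 115.4 = 115.4 V
I_R1 = V/R1 = 115.4/150 = 0.7692 A

Final answer: 0.7692 A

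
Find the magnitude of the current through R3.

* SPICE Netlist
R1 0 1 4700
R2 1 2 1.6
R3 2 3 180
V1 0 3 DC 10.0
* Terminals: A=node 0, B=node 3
Nodal analysis, taking node 3 as the 0 V reference.
Source V1 fixes V_0 = 10 V.
KCL at each unknown node (sum of currents leaving = 0; resistances in Ω):
  Node 1: (V_1 - 10)/4700 + (V_1 - V_2)/1.6 = 0
  Node 2: (V_2 - V_1)/1.6 + (V_2 - 0)/180 = 0
Collecting terms (coefficients in siemens):
  0.6252·V_1 - 0.625·V_2 = 0.002128
  0.6306·V_2 - 0.625·V_1 = 0
Determinant D = (0.6252)(0.6306) - (-0.625)(-0.625) = 0.003606
V_1 = [(0.002128)(0.6306) - (-0.625)(0)]/D = 0.372 V
V_2 = [(0.6252)(0) - (0.002128)(-0.625)]/D = 0.3687 V
I_R3 = (V_2 - V_3)/R3 = (0.3687 - 0)/180 = 0.002049 A
|I_R3| = 0.002049 A

Final answer: |I_R3| = 0.002049 A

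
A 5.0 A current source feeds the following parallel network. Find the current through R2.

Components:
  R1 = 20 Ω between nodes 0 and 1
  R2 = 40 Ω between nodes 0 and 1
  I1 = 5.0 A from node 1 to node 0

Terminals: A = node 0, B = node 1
All resistors sit directly between nodes 0 and 1, so they are in parallel and share one voltage V; the full source current 5 A splits among them.
1/R_par = 1/20 + 1/40 = 0.075 S  =>  R_par = 13.33 Ω
V = I × R_par = 5 × 13.33 = 66.67 V
I_R2 = V/R2 = 66.67/40 = 1.667 A

Final answer: 1.667 A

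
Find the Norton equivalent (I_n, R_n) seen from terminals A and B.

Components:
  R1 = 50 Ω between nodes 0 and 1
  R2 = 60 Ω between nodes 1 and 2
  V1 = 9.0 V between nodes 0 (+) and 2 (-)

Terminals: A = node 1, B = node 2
Find the Thévenin equivalent first; then I_n = V_th/R_th and R_n = R_th.
Step 1 — V_th is the open-circuit voltage V_A - V_B (nothing connected across the terminals).
Nodal analysis, taking node 2 as the 0 V reference.
Source V1 fixes V_0 = 9 V.
KCL at each unknown node (sum of currents leaving = 0; resistances in Ω):
  Node 1: (V_1 - 9)/50 + (V_1 - 0)/60 = 0
Collecting terms: 0.03667 × V_1 = 0.18  =>  V_1 = 4.909 V
V_th = V_1 - V_2 = 4.909 - 0 = 4.909 V
Step 2 — R_th: zero the source — replace V1 by a short circuit (node 2 merges into node 0) — and find the resistance seen between A (node 1) and B (node 0).
Reduce the network between node 1 (A) and node 0 (B) by series/parallel combination:
  Rp1 = R1 ‖ R2 (parallel, both between nodes 0 and 1) = 1/(1/50 + 1/60) = 27.27 Ω
R_th = 27.27 Ω
I_n = V_th/R_th = 4.909/27.27 = 0.18 A, and R_n = R_th = 27.27 Ω

Final answer: I_n = 0.18 A, R_n = 27.27 Ω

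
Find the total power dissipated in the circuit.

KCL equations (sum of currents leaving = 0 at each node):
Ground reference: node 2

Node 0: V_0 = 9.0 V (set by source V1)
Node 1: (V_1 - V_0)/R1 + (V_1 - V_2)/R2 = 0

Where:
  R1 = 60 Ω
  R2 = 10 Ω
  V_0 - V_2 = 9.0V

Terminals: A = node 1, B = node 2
Nodal analysis, taking node 2 as the 0 V reference.
Source V1 fixes V_0 = 9 V.
KCL at each unknown node (sum of currents leaving = 0; resistances in Ω):
  Node 1: (V_1 - 9)/60 + (V_1 - 0)/10 = 0
Collecting terms: 0.1167 × V_1 = 0.15  =>  V_1 = 1.286 V
Power in each resistor, P = (ΔV)²/R:
  P_R1 = (9 - 1.286)²/60 = 0.9918 W
  P_R2 = (1.286 - 0)²/10 = 0.1653 W
P_total = P_R1 + P_R2 = 1.157 W

Final answer: 1.157 W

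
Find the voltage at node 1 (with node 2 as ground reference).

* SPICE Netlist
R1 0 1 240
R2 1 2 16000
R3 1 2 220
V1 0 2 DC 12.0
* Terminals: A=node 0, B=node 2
Nodal analysis, taking node 2 as the 0 V reference.
Source V1 fixes V_0 = 12 V.
KCL at each unknown node (sum of currents leaving = 0; resistances in Ω):
  Node 1: (V_1 - 12)/240 + (V_1 - 0)/16000 + (V_1 - 0)/220 = 0
Collecting terms: 0.008775 × V_1 = 0.05  =>  V_1 = 5.698 V
The requested potential is V_1 = 5.698 V.

Final answer: V_1 = 5.698 V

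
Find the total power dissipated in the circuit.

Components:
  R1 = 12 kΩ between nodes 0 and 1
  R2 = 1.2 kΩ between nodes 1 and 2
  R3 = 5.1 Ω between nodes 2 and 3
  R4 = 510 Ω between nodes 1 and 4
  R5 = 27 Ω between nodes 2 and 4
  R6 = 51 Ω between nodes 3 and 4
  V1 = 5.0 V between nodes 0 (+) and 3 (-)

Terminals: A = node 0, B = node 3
Nodal analysis, taking node 3 as the 0 V reference.
Source V1 fixes V_0 = 5 V.
KCL at each unknown node (sum of currents leaving = 0; resistances in Ω):
  Node 1: (V_1 - 5)/12000 + (V_1 - V_2)/1200 + (V_1 - V_4)/510 = 0
  Node 2: (V_2 - V_1)/1200 + (V_2 - 0)/5.1 + (V_2 - V_4)/27 = 0
  Node 4: (V_4 - V_1)/510 + (V_4 - V_2)/27 + (V_4 - 0)/51 = 0
Collecting terms (coefficients in siemens):
  0.002877·V_1 - 0.0008333·V_2 - 0.001961·V_4 = 0.0004167
  0.2339·V_2 - 0.0008333·V_1 - 0.03704·V_4 = 0
  0.05861·V_4 - 0.001961·V_1 - 0.03704·V_2 = 0
Solving these 3 simultaneous equations (Gaussian elimination) gives:
  V_1 = 0.1493 V, V_2 = 0.001469 V, V_4 = 0.005923 V
Power in each resistor, P = (ΔV)²/R:
  P_R1 = (5 - 0.1493)²/12000 = 0.001961 W
  P_R2 = (0.1493 - 0.001469)²/1200 = 0.0000182 W
  P_R3 = (0.001469 - 0)²/5.1 = 0.0000004233 W
  P_R4 = (0.1493 - 0.005923)²/510 = 0.00004029 W
  P_R5 = (0.001469 - 0.005923)²/27 = 0.0000007345 W
  P_R6 = (0 - 0.005923)²/51 = 0.0000006878 W
P_total = P_R1 + P_R2 + P_R3 + P_R4 + P_R5 + P_R6 = 0.002021 W

Final answer: 0.002021 W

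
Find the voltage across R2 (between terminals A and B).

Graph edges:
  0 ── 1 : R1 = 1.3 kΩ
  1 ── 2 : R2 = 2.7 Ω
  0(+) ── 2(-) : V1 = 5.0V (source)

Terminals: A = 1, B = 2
R1 and R2 are in series across V1 (node 0 → node 1 → node 2), and the output A–B is taken across R2, so this is a voltage divider.
Series current: I = V1/(R1 + R2) = 5/(1300 + 2.7) = 5/1303 = 0.003838 A
V_R2 = I × R2 = V1 × R2/(R1 + R2) = 5 × 2.7/1303 = 0.01036 V

Final answer: 0.01036 V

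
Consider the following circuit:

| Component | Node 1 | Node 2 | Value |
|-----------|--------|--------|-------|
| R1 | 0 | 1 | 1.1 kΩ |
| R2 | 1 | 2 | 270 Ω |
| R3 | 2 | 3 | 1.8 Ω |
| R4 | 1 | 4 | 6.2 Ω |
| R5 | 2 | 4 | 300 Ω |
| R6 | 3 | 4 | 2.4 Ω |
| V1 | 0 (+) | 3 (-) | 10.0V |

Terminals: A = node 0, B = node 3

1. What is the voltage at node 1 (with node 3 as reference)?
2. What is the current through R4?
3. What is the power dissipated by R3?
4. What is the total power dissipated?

Nodal analysis, taking node 3 as the 0 V reference.
Source V1 fixes V_0 = 10 V.
KCL at each unknown node (sum of currents leaving = 0; resistances in Ω):
  Node 1: (V_1 - 10)/1100 + (V_1 - V_2)/270 + (V_1 - V_4)/6.2 = 0
  Node 2: (V_2 - V_1)/270 + (V_2 - 0)/1.8 + (V_2 - V_4)/300 = 0
  Node 4: (V_4 - V_1)/6.2 + (V_4 - V_2)/300 + (V_4 - 0)/2.4 = 0
Collecting terms (coefficients in siemens):
  0.1659·V_1 - 0.003704·V_2 - 0.1613·V_4 = 0.009091
  0.5626·V_2 - 0.003704·V_1 - 0.003333·V_4 = 0
  0.5813·V_4 - 0.1613·V_1 - 0.003333·V_2 = 0
Solving these 3 simultaneous equations (Gaussian elimination) gives:
  V_1 = 0.07506 V, V_2 = 0.0006176 V, V_4 = 0.02083 V
Part 1:
  Read off the nodal solution: V_1 = 0.07506 V
Part 2:
  I_R4 = (V_1 - V_4)/R4 = (0.07506 - 0.02083)/6.2 = 0.008747 A
  Magnitude: I_R4 = 0.008747 A
Part 3:
  I_R3 = (V_2 - V_3)/R3 = (0.0006176 - 0)/1.8 = 0.0003431 A
  P_R3 = I_R3² × R3 = (0.0003431)² × 1.8 = 0.0000002119 W
Part 4:
  Power in each resistor, P = (ΔV)²/R:
    P_R1 = (10 - 0.07506)²/1100 = 0.08955 W
    P_R2 = (0.07506 - 0.0006176)²/270 = 0.00002053 W
    P_R3 = (0.0006176 - 0)²/1.8 = 0.0000002119 W
    P_R4 = (0.07506 - 0.02083)²/6.2 = 0.0004744 W
    P_R5 = (0.0006176 - 0.02083)²/300 = 0.000001362 W
    P_R6 = (0 - 0.02083)²/2.4 = 0.0001808 W
  P_total = P_R1 + P_R2 + P_R3 + P_R4 + P_R5 + P_R6 = 0.09023 W

Final answers:
1. V_1 = 0.07506 V
2. I_R4 = 0.008747 A
3. P_R3 = 2.119e-07 W
4. P_total = 0.09023 W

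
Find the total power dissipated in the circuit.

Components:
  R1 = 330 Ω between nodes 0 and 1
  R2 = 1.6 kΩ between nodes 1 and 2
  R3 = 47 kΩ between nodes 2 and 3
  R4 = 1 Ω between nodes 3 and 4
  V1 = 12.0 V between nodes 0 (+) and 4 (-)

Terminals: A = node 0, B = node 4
Nodal analysis, taking node 4 as the 0 V reference.
Source V1 fixes V_0 = 12 V.
KCL at each unknown node (sum of currents leaving = 0; resistances in Ω):
  Node 1: (V_1 - 12)/330 + (V_1 - V_2)/1600 = 0
  Node 2: (V_2 - V_1)/1600 + (V_2 - V_3)/47000 = 0
  Node 3: (V_3 - V_2)/47000 + (V_3 - 0)/1 = 0
Collecting terms (coefficients in siemens):
  0.003655·V_1 - 0.000625·V_2 = 0.03636
  0.0006463·V_2 - 0.000625·V_1 - 0.00002128·V_3 = 0
  1·V_3 - 0.00002128·V_2 = 0
Solving these 3 simultaneous equations (Gaussian elimination) gives:
  V_1 = 11.92 V, V_2 = 11.53 V, V_3 = 0.0002452 V
Power in each resistor, P = (ΔV)²/R:
  P_R1 = (12 - 11.92)²/330 = 0.00001985 W
  P_R2 = (11.92 - 11.53)²/1600 = 0.00009623 W
  P_R3 = (11.53 - 0.0002452)²/47000 = 0.002827 W
  P_R4 = (0.0002452 - 0)²/1 = 0.00000006014 W
P_total = P_R1 + P_R2 + P_R3 + P_R4 = 0.002943 W

Final answer: 0.002943 W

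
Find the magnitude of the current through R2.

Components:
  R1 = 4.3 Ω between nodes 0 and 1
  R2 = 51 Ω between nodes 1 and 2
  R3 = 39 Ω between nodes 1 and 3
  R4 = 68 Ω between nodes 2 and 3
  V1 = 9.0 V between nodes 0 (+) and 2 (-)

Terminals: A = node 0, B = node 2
Nodal analysis, taking node 2 as the 0 V reference.
Source V1 fixes V_0 = 9 V.
KCL at each unknown node (sum of currents leaving = 0; resistances in Ω):
  Node 1: (V_1 - 9)/4.3 + (V_1 - 0)/51 + (V_1 - V_3)/39 = 0
  Node 3: (V_3 - V_1)/39 + (V_3 - 0)/68 = 0
Collecting terms (coefficients in siemens):
  0.2778·V_1 - 0.02564·V_3 = 2.093
  0.04035·V_3 - 0.02564·V_1 = 0
Determinant D = (0.2778)(0.04035) - (-0.02564)(-0.02564) = 0.01055
V_1 = [(2.093)(0.04035) - (-0.02564)(0)]/D = 8.004 V
V_3 = [(0.2778)(0) - (2.093)(-0.02564)]/D = 5.086 V
I_R2 = (V_1 - V_2)/R2 = (8.004 - 0)/51 = 0.1569 A
|I_R2| = 0.1569 A

Final answer: |I_R2| = 0.1569 A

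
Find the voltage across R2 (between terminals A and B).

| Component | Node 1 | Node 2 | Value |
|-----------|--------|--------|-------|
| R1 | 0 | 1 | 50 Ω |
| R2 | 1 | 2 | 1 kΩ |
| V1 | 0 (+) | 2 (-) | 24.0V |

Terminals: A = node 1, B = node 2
R1 and R2 are in series across V1 (node 0 → node 1 → node 2), and the output A–B is taken across R2, so this is a voltage divider.
Series current: I = V1/(R1 + R2) = 24/(50 + 1000) = 24/1050 = 0.02286 A
V_R2 = I × R2 = V1 × R2/(R1 + R2) = 24 × 1000/1050 = 22.86 V

Final answer: 22.86 V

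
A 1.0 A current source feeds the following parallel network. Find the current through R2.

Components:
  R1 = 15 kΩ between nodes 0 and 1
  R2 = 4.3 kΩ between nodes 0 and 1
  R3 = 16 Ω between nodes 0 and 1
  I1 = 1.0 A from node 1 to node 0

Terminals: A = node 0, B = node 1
All resistors sit directly between nodes 0 and 1, so they are in parallel and share one voltage V; the full source current 1 A splits among them.
1/R_par = 1/15000 + 1/4300 + 1/16 = 0.0628 S  =>  R_par = 15.92 Ω
V = I × R_par = 1 × 15.92 = 15.92 V
I_R2 = V/R2 = 15.92/4300 = 0.003703 A

Final answer: 0.003703 A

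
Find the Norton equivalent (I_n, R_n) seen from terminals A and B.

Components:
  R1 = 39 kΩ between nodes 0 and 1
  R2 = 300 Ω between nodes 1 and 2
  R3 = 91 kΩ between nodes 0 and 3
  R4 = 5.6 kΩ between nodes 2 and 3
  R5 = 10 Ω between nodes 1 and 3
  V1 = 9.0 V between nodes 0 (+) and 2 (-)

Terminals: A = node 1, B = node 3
Find the Thévenin equivalent first; then I_n = V_th/R_th and R_n = R_th.
Step 1 — V_th is the open-circuit voltage V_A - V_B (nothing connected across the terminals).
Nodal analysis, taking node 2 as the 0 V reference.
Source V1 fixes V_0 = 9 V.
KCL at each unknown node (sum of currents leaving = 0; resistances in Ω):
  Node 1: (V_1 - 9)/39000 + (V_1 - 0)/300 + (V_1 - V_3)/10 = 0
  Node 3: (V_3 - 9)/91000 + (V_3 - 0)/5600 + (V_3 - V_1)/10 = 0
Collecting terms (coefficients in siemens):
  0.1034·V_1 - 0.1·V_3 = 0.0002308
  0.1002·V_3 - 0.1·V_1 = 0.0000989
Determinant D = (0.1034)(0.1002) - (-0.1)(-0.1) = 0.0003555
V_1 = [(0.0002308)(0.1002) - (-0.1)(0.0000989)]/D = 0.09286 V
V_3 = [(0.1034)(0.0000989) - (0.0002308)(-0.1)]/D = 0.09367 V
V_th = V_1 - V_3 = 0.09286 - 0.09367 = -0.0008114 V
Step 2 — R_th: zero the source — replace V1 by a short circuit (node 2 merges into node 0) — and find the resistance seen between A (node 1) and B (node 3).
Reduce the network between node 1 (A) and node 3 (B) by series/parallel combination:
  Rp1 = R1 ‖ R2 (parallel, both between nodes 0 and 1) = 1/(1/39000 + 1/300) = 297.7 Ω
  Rp2 = R3 ‖ R4 (parallel, both between nodes 0 and 3) = 1/(1/91000 + 1/5600) = 5275 Ω
  Rs1 = Rp1 + Rp2 (series, joined only at node 0) = 297.7 + 5275 = 5573 Ω
  Rp3 = R5 ‖ Rs1 (parallel, both between nodes 1 and 3) = 1/(1/10 + 1/5573) = 9.982 Ω
R_th = 9.982 Ω
I_n = V_th/R_th = -0.0008114/9.982 = -0.00008129 A, and R_n = R_th = 9.982 Ω

Final answer: I_n = -8.129e-05 A, R_n = 9.982 Ω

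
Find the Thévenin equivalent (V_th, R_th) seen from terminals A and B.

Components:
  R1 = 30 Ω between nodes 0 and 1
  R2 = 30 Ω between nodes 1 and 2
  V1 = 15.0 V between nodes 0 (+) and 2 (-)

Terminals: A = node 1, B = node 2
Step 1 — V_th is the open-circuit voltage V_A - V_B (nothing connected across the terminals).
Nodal analysis, taking node 2 as the 0 V reference.
Source V1 fixes V_0 = 15 V.
KCL at each unknown node (sum of currents leaving = 0; resistances in Ω):
  Node 1: (V_1 - 15)/30 + (V_1 - 0)/30 = 0
Collecting terms: 0.06667 × V_1 = 0.5  =>  V_1 = 7.5 V
V_th = V_1 - V_2 = 7.5 - 0 = 7.5 V
Step 2 — R_th: zero the source — replace V1 by a short circuit (node 2 merges into node 0) — and find the resistance seen between A (node 1) and B (node 0).
Reduce the network between node 1 (A) and node 0 (B) by series/parallel combination:
  Rp1 = R1 ‖ R2 (parallel, both between nodes 0 and 1) = 1/(1/30 + 1/30) = 15 Ω
R_th = 15 Ω

Final answer: V_th = 7.5 V, R_th = 15 Ω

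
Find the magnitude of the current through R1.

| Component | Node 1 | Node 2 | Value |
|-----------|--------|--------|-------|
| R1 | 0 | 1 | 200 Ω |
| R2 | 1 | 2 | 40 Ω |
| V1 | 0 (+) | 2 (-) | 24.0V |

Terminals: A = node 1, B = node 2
Nodal analysis, taking node 2 as the 0 V reference.
Source V1 fixes V_0 = 24 V.
KCL at each unknown node (sum of currents leaving = 0; resistances in Ω):
  Node 1: (V_1 - 24)/200 + (V_1 - 0)/40 = 0
Collecting terms: 0.03 × V_1 = 0.12  =>  V_1 = 4 V
I_R1 = (V_0 - V_1)/R1 = (24 - 4)/200 = 0.1 A
|I_R1| = 0.1 A

Final answer: |I_R1| = 0.1 A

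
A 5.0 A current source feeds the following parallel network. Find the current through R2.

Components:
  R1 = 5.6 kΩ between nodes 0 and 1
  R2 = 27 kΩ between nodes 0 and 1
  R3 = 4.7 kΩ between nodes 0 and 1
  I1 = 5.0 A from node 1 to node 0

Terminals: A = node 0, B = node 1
All resistors sit directly between nodes 0 and 1, so they are in parallel and share one voltage V; the full source current 5 A splits among them.
1/R_par = 1/5600 + 1/27000 + 1/4700 = 0.0004284 S  =>  R_par = 2334 Ω
V = I × R_par = 5 × 2334 = 11670 V
I_R2 = V/R2 = 11670/27000 = 0.4323 A

Final answer: 0.4323 A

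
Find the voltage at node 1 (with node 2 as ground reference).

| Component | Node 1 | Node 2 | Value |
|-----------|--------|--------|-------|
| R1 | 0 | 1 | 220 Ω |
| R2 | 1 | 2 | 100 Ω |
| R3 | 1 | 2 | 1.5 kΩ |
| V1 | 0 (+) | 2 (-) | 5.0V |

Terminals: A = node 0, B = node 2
Nodal analysis, taking node 2 as the 0 V reference.
Source V1 fixes V_0 = 5 V.
KCL at each unknown node (sum of currents leaving = 0; resistances in Ω):
  Node 1: (V_1 - 5)/220 + (V_1 - 0)/100 + (V_1 - 0)/1500 = 0
Collecting terms: 0.01521 × V_1 = 0.02273  =>  V_1 = 1.494 V
The requested potential is V_1 = 1.494 V.

Final answer: V_1 = 1.494 V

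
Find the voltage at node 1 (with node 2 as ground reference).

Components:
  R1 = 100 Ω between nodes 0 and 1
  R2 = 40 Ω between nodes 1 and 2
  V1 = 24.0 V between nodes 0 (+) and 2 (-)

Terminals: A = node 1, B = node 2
Nodal analysis, taking node 2 as the 0 V reference.
Source V1 fixes V_0 = 24 V.
KCL at each unknown node (sum of currents leaving = 0; resistances in Ω):
  Node 1: (V_1 - 24)/100 + (V_1 - 0)/40 = 0
Collecting terms: 0.035 × V_1 = 0.24  =>  V_1 = 6.857 V
The requested potential is V_1 = 6.857 V.

Final answer: V_1 = 6.857 V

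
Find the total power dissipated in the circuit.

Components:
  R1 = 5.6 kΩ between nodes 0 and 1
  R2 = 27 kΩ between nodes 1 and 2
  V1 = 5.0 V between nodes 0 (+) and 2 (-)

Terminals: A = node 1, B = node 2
Nodal analysis, taking node 2 as the 0 V reference.
Source V1 fixes V_0 = 5 V.
KCL at each unknown node (sum of currents leaving = 0; resistances in Ω):
  Node 1: (V_1 - 5)/5600 + (V_1 - 0)/27000 = 0
Collecting terms: 0.0002156 × V_1 = 0.0008929  =>  V_1 = 4.141 V
Power in each resistor, P = (ΔV)²/R:
  P_R1 = (5 - 4.141)²/5600 = 0.0001317 W
  P_R2 = (4.141 - 0)²/27000 = 0.0006351 W
P_total = P_R1 + P_R2 = 0.0007669 W

Final answer: 0.0007669 W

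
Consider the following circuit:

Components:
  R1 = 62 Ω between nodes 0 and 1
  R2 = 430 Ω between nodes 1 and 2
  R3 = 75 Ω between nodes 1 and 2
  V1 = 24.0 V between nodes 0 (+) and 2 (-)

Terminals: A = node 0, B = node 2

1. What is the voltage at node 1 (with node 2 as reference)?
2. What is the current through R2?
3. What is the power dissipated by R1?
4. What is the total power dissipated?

Nodal analysis, taking node 2 as the 0 V reference.
Source V1 fixes V_0 = 24 V.
KCL at each unknown node (sum of currents leaving = 0; resistances in Ω):
  Node 1: (V_1 - 24)/62 + (V_1 - 0)/430 + (V_1 - 0)/75 = 0
Collecting terms: 0.03179 × V_1 = 0.3871  =>  V_1 = 12.18 V
Part 1:
  Read off the nodal solution: V_1 = 12.18 V
Part 2:
  I_R2 = (V_1 - V_2)/R2 = (12.18 - 0)/430 = 0.02832 A
  Magnitude: I_R2 = 0.02832 A
Part 3:
  I_R1 = (V_0 - V_1)/R1 = (24 - 12.18)/62 = 0.1907 A
  P_R1 = I_R1² × R1 = (0.1907)² × 62 = 2.254 W
Part 4:
  Power in each resistor, P = (ΔV)²/R:
    P_R1 = (24 - 12.18)²/62 = 2.254 W
    P_R2 = (12.18 - 0)²/430 = 0.3449 W
    P_R3 = (12.18 - 0)²/75 = 1.977 W
  P_total = P_R1 + P_R2 + P_R3 = 4.576 W

Final answers:
1. V_1 = 12.18 V
2. I_R2 = 0.02832 A
3. P_R1 = 2.254 W
4. P_total = 4.576 W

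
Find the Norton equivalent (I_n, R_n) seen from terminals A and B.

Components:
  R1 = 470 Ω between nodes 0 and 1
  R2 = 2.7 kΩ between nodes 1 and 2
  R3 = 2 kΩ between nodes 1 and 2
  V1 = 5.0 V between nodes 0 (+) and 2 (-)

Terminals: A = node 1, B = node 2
Find the Thévenin equivalent first; then I_n = V_th/R_th and R_n = R_th.
Step 1 — V_th is the open-circuit voltage V_A - V_B (nothing connected across the terminals).
Nodal analysis, taking node 2 as the 0 V reference.
Source V1 fixes V_0 = 5 V.
KCL at each unknown node (sum of currents leaving = 0; resistances in Ω):
  Node 1: (V_1 - 5)/470 + (V_1 - 0)/2700 + (V_1 - 0)/2000 = 0
Collecting terms: 0.002998 × V_1 = 0.01064  =>  V_1 = 3.548 V
V_th = V_1 - V_2 = 3.548 - 0 = 3.548 V
Step 2 — R_th: zero the source — replace V1 by a short circuit (node 2 merges into node 0) — and find the resistance seen between A (node 1) and B (node 0).
Reduce the network between node 1 (A) and node 0 (B) by series/parallel combination:
  Rp1 = R1 ‖ R2 ‖ R3 (parallel, all between nodes 0 and 1) = 1/(1/470 + 1/2700 + 1/2000) = 333.6 Ω
R_th = 333.6 Ω
I_n = V_th/R_th = 3.548/333.6 = 0.01064 A, and R_n = R_th = 333.6 Ω

Final answer: I_n = 0.01064 A, R_n = 333.6 Ω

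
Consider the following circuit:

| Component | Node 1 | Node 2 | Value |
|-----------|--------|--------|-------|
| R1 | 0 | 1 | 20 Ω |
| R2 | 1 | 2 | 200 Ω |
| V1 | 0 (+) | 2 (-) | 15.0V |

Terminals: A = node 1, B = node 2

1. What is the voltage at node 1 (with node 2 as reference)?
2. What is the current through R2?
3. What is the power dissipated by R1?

Nodal analysis, taking node 2 as the 0 V reference.
Source V1 fixes V_0 = 15 V.
KCL at each unknown node (sum of currents leaving = 0; resistances in Ω):
  Node 1: (V_1 - 15)/20 + (V_1 - 0)/200 = 0
Collecting terms: 0.055 × V_1 = 0.75  =>  V_1 = 13.64 V
Part 1:
  Read off the nodal solution: V_1 = 13.64 V
Part 2:
  I_R2 = (V_1 - V_2)/R2 = (13.64 - 0)/200 = 0.06818 A
  Magnitude: I_R2 = 0.06818 A
Part 3:
  I_R1 = (V_0 - V_1)/R1 = (15 - 13.64)/20 = 0.06818 A
  P_R1 = I_R1² × R1 = (0.06818)² × 20 = 0.09298 W

Final answers:
1. V_1 = 13.64 V
2. I_R2 = 0.06818 A
3. P_R1 = 0.09298 W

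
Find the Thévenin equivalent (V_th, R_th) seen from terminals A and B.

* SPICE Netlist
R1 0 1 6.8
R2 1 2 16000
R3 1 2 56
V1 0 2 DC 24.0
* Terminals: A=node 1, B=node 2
Step 1 — V_th is the open-circuit voltage V_A - V_B (nothing connected across the terminals).
Nodal analysis, taking node 2 as the 0 V reference.
Source V1 fixes V_0 = 24 V.
KCL at each unknown node (sum of currents leaving = 0; resistances in Ω):
  Node 1: (V_1 - 24)/6.8 + (V_1 - 0)/16000 + (V_1 - 0)/56 = 0
Collecting terms: 0.165 × V_1 = 3.529  =>  V_1 = 21.39 V
V_th = V_1 - V_2 = 21.39 - 0 = 21.39 V
Step 2 — R_th: zero the source — replace V1 by a short circuit (node 2 merges into node 0) — and find the resistance seen between A (node 1) and B (node 0).
Reduce the network between node 1 (A) and node 0 (B) by series/parallel combination:
  Rp1 = R1 ‖ R2 ‖ R3 (parallel, all between nodes 0 and 1) = 1/(1/6.8 + 1/16000 + 1/56) = 6.061 Ω
R_th = 6.061 Ω

Final answer: V_th = 21.39 V, R_th = 6.061 Ω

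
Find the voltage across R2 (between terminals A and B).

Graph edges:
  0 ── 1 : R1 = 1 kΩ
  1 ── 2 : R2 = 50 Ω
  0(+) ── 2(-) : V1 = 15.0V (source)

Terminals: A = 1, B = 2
R1 and R2 are in series across V1 (node 0 → node 1 → node 2), and the output A–B is taken across R2, so this is a voltage divider.
Series current: I = V1/(R1 + R2) = 15/(1000 + 50) = 15/1050 = 0.01429 A
V_R2 = I × R2 = V1 × R2/(R1 + R2) = 15 × 50/1050 = 0.7143 V

Final answer: 0.7143 V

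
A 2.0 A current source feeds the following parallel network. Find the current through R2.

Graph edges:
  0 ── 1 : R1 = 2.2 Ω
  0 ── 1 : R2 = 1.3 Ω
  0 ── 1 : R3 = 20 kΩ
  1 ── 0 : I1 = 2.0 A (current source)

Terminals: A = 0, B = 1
All resistors sit directly between nodes 0 and 1, so they are in parallel and share one voltage V; the full source current 2 A splits among them.
1/R_par = 1/2.2 + 1/1.3 + 1/20000 = 1.224 S  =>  R_par = 0.8171 Ω
V = I × R_par = 2 × 0.8171 = 1.634 V
I_R2 = V/R2 = 1.634/1.3 = 1.257 A

Final answer: 1.257 A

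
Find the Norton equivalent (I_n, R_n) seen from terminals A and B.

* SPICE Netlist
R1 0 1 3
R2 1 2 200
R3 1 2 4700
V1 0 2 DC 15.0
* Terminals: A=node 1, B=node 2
Find the Thévenin equivalent first; then I_n = V_th/R_th and R_n = R_th.
Step 1 — V_th is the open-circuit voltage V_A - V_B (nothing connected across the terminals).
Nodal analysis, taking node 2 as the 0 V reference.
Source V1 fixes V_0 = 15 V.
KCL at each unknown node (sum of currents leaving = 0; resistances in Ω):
  Node 1: (V_1 - 15)/3 + (V_1 - 0)/200 + (V_1 - 0)/4700 = 0
Collecting terms: 0.3385 × V_1 = 5  =>  V_1 = 14.77 V
V_th = V_1 - V_2 = 14.77 - 0 = 14.77 V
Step 2 — R_th: zero the source — replace V1 by a short circuit (node 2 merges into node 0) — and find the resistance seen between A (node 1) and B (node 0).
Reduce the network between node 1 (A) and node 0 (B) by series/parallel combination:
  Rp1 = R1 ‖ R2 ‖ R3 (parallel, all between nodes 0 and 1) = 1/(1/3 + 1/200 + 1/4700) = 2.954 Ω
R_th = 2.954 Ω
I_n = V_th/R_th = 14.77/2.954 = 5 A, and R_n = R_th = 2.954 Ω

Final answer: I_n = 5 A, R_n = 2.954 Ω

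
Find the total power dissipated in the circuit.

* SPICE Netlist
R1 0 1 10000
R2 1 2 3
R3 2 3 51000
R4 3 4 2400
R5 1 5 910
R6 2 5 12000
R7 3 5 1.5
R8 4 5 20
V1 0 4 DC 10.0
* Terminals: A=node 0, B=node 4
Nodal analysis, taking node 4 as the 0 V reference.
Source V1 fixes V_0 = 10 V.
KCL at each unknown node (sum of currents leaving = 0; resistances in Ω):
  Node 1: (V_1 - 10)/10000 + (V_1 - V_2)/3 + (V_1 - V_5)/910 = 0
  Node 2: (V_2 - V_1)/3 + (V_2 - V_3)/51000 + (V_2 - V_5)/12000 = 0
  Node 3: (V_3 - V_2)/51000 + (V_3 - 0)/2400 + (V_3 - V_5)/1.5 = 0
  Node 5: (V_5 - V_1)/910 + (V_5 - V_2)/12000 + (V_5 - V_3)/1.5 + (V_5 - 0)/20 = 0
Collecting terms (coefficients in siemens):
  0.3345·V_1 - 0.3333·V_2 - 0.001099·V_5 = 0.001
  0.3334·V_2 - 0.3333·V_1 - 0.00001961·V_3 - 0.00008333·V_5 = 0
  0.6671·V_3 - 0.00001961·V_2 - 0.6667·V_5 = 0
  0.7178·V_5 - 0.001099·V_1 - 0.00008333·V_2 - 0.6667·V_3 = 0
Solving these 4 simultaneous equations (Gaussian elimination) gives:
  V_1 = 0.785 V, V_2 = 0.7848 V, V_3 = 0.01829 V, V_5 = 0.01828 V
Power in each resistor, P = (ΔV)²/R:
  P_R1 = (10 - 0.785)²/10000 = 0.008492 W
  P_R2 = (0.785 - 0.7848)²/3 = 0.00000001868 W
  P_R3 = (0.7848 - 0.01829)²/51000 = 0.00001152 W
  P_R4 = (0.01829 - 0)²/2400 = 0.0000001394 W
  P_R5 = (0.785 - 0.01828)²/910 = 0.0006461 W
  P_R6 = (0.7848 - 0.01828)²/12000 = 0.00004896 W
  P_R7 = (0.01829 - 0.01828)²/1.5 = 0.00000000008235 W
  P_R8 = (0 - 0.01828)²/20 = 0.0000167 W
P_total = P_R1 + P_R2 + P_R3 + P_R4 + P_R5 + P_R6 + P_R7 + P_R8 = 0.009215 W

Final answer: 0.009215 W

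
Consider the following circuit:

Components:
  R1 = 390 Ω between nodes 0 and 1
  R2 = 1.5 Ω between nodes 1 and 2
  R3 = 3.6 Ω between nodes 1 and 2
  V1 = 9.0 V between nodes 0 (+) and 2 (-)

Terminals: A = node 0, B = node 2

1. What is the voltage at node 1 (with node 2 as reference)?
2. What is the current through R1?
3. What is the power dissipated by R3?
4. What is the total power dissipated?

Nodal analysis, taking node 2 as the 0 V reference.
Source V1 fixes V_0 = 9 V.
KCL at each unknown node (sum of currents leaving = 0; resistances in Ω):
  Node 1: (V_1 - 9)/390 + (V_1 - 0)/1.5 + (V_1 - 0)/3.6 = 0
Collecting terms: 0.947 × V_1 = 0.02308  =>  V_1 = 0.02437 V
Part 1:
  Read off the nodal solution: V_1 = 0.02437 V
Part 2:
  I_R1 = (V_0 - V_1)/R1 = (9 - 0.02437)/390 = 0.02301 A
  Magnitude: I_R1 = 0.02301 A
Part 3:
  I_R3 = (V_1 - V_2)/R3 = (0.02437 - 0)/3.6 = 0.006769 A
  P_R3 = I_R3² × R3 = (0.006769)² × 3.6 = 0.0001649 W
Part 4:
  Power in each resistor, P = (ΔV)²/R:
    P_R1 = (9 - 0.02437)²/390 = 0.2066 W
    P_R2 = (0.02437 - 0)²/1.5 = 0.0003959 W
    P_R3 = (0.02437 - 0)²/3.6 = 0.0001649 W
  P_total = P_R1 + P_R2 + P_R3 = 0.2071 W

Final answers:
1. V_1 = 0.02437 V
2. I_R1 = 0.02301 A
3. P_R3 = 0.0001649 W
4. P_total = 0.2071 W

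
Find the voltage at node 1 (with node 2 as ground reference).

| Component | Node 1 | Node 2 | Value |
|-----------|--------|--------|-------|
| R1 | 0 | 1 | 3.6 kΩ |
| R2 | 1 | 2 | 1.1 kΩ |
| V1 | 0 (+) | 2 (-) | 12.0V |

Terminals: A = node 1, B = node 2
Nodal analysis, taking node 2 as the 0 V reference.
Source V1 fixes V_0 = 12 V.
KCL at each unknown node (sum of currents leaving = 0; resistances in Ω):
  Node 1: (V_1 - 12)/3600 + (V_1 - 0)/1100 = 0
Collecting terms: 0.001187 × V_1 = 0.003333  =>  V_1 = 2.809 V
The requested potential is V_1 = 2.809 V.

Final answer: V_1 = 2.809 V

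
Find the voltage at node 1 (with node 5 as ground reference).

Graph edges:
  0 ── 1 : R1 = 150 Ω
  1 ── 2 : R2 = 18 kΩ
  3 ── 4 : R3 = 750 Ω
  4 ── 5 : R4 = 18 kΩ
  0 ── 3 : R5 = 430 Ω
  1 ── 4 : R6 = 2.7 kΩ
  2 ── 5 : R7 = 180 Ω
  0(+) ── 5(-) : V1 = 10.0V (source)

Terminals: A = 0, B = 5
Nodal analysis, taking node 5 as the 0 V reference.
Source V1 fixes V_0 = 10 V.
KCL at each unknown node (sum of currents leaving = 0; resistances in Ω):
  Node 1: (V_1 - 10)/150 + (V_1 - V_2)/18000 + (V_1 - V_4)/2700 = 0
  Node 2: (V_2 - V_1)/18000 + (V_2 - 0)/180 = 0
  Node 3: (V_3 - V_4)/750 + (V_3 - 10)/430 = 0
  Node 4: (V_4 - V_3)/750 + (V_4 - 0)/18000 + (V_4 - V_1)/2700 = 0
Collecting terms (coefficients in siemens):
  0.007093·V_1 - 0.00005556·V_2 - 0.0003704·V_4 = 0.06667
  0.005611·V_2 - 0.00005556·V_1 = 0
  0.003659·V_3 - 0.001333·V_4 = 0.02326
  0.001759·V_4 - 0.0003704·V_1 - 0.001333·V_3 = 0
Solving these 4 simultaneous equations (Gaussian elimination) gives:
  V_1 = 9.898 V, V_2 = 0.098 V, V_3 = 9.83 V, V_4 = 9.534 V
The requested potential is V_1 = 9.898 V.

Final answer: V_1 = 9.898 V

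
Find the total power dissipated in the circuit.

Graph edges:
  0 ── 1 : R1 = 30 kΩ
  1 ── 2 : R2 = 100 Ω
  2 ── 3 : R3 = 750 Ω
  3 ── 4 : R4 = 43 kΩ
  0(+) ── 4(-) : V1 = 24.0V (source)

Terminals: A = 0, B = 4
Nodal analysis, taking node 4 as the 0 V reference.
Source V1 fixes V_0 = 24 V.
KCL at each unknown node (sum of currents leaving = 0; resistances in Ω):
  Node 1: (V_1 - 24)/30000 + (V_1 - V_2)/100 = 0
  Node 2: (V_2 - V_1)/100 + (V_2 - V_3)/750 = 0
  Node 3: (V_3 - V_2)/750 + (V_3 - 0)/43000 = 0
Collecting terms (coefficients in siemens):
  0.01003·V_1 - 0.01·V_2 = 0.0008
  0.01133·V_2 - 0.01·V_1 - 0.001333·V_3 = 0
  0.001357·V_3 - 0.001333·V_2 = 0
Solving these 3 simultaneous equations (Gaussian elimination) gives:
  V_1 = 14.25 V, V_2 = 14.22 V, V_3 = 13.97 V
Power in each resistor, P = (ΔV)²/R:
  P_R1 = (24 - 14.25)²/30000 = 0.003168 W
  P_R2 = (14.25 - 14.22)²/100 = 0.00001056 W
  P_R3 = (14.22 - 13.97)²/750 = 0.00007921 W
  P_R4 = (13.97 - 0)²/43000 = 0.004541 W
P_total = P_R1 + P_R2 + P_R3 + P_R4 = 0.0078 W

Final answer: 0.0078 W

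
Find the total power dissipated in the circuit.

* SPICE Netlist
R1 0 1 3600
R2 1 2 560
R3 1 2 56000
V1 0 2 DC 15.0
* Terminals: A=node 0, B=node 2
Nodal analysis, taking node 2 as the 0 V reference.
Source V1 fixes V_0 = 15 V.
KCL at each unknown node (sum of currents leaving = 0; resistances in Ω):
  Node 1: (V_1 - 15)/3600 + (V_1 - 0)/560 + (V_1 - 0)/56000 = 0
Collecting terms: 0.002081 × V_1 = 0.004167  =>  V_1 = 2.002 V
Power in each resistor, P = (ΔV)²/R:
  P_R1 = (15 - 2.002)²/3600 = 0.04693 W
  P_R2 = (2.002 - 0)²/560 = 0.007156 W
  P_R3 = (2.002 - 0)²/56000 = 0.00007156 W
P_total = P_R1 + P_R2 + P_R3 = 0.05416 W

Final answer: 0.05416 W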